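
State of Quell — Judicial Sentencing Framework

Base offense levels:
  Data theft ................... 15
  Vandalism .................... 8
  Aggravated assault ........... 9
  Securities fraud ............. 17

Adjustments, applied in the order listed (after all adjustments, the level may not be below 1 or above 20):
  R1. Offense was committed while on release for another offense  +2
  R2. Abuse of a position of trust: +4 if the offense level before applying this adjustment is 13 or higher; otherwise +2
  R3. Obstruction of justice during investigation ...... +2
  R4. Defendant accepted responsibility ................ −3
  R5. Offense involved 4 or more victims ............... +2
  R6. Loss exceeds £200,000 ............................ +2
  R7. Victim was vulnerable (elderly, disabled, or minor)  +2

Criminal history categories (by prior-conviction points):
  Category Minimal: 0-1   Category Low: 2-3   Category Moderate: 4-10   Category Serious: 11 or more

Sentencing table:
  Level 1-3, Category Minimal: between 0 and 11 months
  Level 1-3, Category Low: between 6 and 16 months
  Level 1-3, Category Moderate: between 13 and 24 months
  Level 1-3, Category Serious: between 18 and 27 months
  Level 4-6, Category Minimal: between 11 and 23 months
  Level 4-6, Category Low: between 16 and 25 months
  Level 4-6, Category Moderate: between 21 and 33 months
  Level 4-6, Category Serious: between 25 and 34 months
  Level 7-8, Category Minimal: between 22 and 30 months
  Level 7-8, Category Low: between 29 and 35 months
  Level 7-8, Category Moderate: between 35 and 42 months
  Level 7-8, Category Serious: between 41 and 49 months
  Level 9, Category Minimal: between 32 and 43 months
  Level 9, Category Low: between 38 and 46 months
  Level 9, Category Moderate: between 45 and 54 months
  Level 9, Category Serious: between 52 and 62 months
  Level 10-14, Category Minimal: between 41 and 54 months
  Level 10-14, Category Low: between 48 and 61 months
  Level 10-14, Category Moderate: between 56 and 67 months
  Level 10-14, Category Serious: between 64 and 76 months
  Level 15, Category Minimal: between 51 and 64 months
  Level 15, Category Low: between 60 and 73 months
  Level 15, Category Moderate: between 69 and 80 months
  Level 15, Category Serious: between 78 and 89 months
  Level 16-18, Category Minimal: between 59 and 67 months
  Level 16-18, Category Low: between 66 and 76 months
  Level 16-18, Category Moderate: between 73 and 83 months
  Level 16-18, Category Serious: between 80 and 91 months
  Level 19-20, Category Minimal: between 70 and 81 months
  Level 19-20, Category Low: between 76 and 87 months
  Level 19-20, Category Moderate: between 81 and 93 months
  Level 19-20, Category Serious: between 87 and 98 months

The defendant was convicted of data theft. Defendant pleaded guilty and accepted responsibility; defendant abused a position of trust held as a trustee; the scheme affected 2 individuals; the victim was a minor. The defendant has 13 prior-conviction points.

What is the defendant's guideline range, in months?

80-91 months

Base offense level for data theft: 15.
R2 applies (level before this adjustment is 15 ≥ 13, so +4): 15 + 4 = 19.
R4 applies: 19 − 3 = 16.
R6 does not apply.
R7 applies: 16 + 2 = 18.
Final offense level: 18.
Criminal history: 13 prior points → Category Serious (11+).
Level 18 falls in the 16-18 band.
Grid: Level 16-18 × Category Serious = 80-91 months.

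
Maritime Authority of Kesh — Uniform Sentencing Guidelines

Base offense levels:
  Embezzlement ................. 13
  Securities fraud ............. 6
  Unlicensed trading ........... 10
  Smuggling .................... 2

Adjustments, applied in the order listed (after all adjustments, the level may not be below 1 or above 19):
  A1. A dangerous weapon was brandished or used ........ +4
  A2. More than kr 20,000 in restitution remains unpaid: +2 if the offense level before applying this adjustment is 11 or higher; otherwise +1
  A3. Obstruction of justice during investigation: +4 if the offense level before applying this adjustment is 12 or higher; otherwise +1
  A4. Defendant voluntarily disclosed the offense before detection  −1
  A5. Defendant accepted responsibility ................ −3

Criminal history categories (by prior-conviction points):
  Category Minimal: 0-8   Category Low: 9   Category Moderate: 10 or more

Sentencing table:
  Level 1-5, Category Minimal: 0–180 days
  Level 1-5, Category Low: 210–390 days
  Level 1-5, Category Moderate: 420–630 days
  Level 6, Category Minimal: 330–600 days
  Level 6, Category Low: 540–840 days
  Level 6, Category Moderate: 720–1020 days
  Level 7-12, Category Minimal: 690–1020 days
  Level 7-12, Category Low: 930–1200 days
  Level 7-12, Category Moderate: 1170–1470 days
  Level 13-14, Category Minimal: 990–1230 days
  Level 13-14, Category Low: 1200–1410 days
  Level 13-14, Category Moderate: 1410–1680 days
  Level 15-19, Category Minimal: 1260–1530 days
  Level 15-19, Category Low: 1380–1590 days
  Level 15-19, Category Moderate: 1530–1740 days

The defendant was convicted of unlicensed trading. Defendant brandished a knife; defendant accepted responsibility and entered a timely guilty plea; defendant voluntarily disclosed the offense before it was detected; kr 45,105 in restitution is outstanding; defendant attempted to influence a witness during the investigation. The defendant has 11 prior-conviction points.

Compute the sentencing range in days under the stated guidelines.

1530-1740 days

Base offense level for unlicensed trading: 10.
A1 applies: 10 + 4 = 14.
A2 applies (level before this adjustment is 14 ≥ 11, so +2): 14 + 2 = 16.
A3 applies (level before this adjustment is 16 ≥ 12, so +4): 16 + 4 = 20.
A4 applies: 20 − 1 = 19.
A5 applies: 19 − 3 = 16.
Final offense level: 16.
Criminal history: 11 prior points → Category Moderate (10+).
Level 16 falls in the 15-19 band.
Grid: Level 15-19 × Category Moderate = 1530-1740 days.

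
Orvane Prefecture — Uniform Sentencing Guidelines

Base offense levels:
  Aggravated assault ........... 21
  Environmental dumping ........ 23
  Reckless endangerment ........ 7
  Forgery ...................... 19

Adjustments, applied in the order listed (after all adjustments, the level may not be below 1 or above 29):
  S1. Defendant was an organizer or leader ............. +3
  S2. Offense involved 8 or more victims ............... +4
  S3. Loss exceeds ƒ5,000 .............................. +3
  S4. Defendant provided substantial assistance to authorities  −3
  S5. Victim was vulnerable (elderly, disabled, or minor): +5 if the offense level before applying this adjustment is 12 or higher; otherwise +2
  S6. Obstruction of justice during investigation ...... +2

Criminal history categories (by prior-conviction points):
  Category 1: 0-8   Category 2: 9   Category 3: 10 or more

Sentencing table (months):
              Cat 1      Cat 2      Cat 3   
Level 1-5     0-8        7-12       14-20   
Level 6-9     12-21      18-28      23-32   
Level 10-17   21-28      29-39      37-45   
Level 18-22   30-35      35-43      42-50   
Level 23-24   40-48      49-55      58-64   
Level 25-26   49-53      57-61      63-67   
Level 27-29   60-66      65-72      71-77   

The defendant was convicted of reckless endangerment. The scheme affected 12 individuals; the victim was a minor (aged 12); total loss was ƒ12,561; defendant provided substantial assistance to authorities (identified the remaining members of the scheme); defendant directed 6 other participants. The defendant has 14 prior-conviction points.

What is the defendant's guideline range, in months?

42-50 months

Base offense level for reckless endangerment: 7.
S1 applies: 7 + 3 = 10.
S2 applies: 10 + 4 = 14.
S3 applies: 14 + 3 = 17.
S4 applies: 17 − 3 = 14.
S5 applies (level before this adjustment is 14 ≥ 12, so +5): 14 + 5 = 19.
Final offense level: 19.
Criminal history: 14 prior points → Category 3 (10+).
Level 19 falls in the 18-22 band.
Grid: Level 18-22 × Category 3 = 42-50 months.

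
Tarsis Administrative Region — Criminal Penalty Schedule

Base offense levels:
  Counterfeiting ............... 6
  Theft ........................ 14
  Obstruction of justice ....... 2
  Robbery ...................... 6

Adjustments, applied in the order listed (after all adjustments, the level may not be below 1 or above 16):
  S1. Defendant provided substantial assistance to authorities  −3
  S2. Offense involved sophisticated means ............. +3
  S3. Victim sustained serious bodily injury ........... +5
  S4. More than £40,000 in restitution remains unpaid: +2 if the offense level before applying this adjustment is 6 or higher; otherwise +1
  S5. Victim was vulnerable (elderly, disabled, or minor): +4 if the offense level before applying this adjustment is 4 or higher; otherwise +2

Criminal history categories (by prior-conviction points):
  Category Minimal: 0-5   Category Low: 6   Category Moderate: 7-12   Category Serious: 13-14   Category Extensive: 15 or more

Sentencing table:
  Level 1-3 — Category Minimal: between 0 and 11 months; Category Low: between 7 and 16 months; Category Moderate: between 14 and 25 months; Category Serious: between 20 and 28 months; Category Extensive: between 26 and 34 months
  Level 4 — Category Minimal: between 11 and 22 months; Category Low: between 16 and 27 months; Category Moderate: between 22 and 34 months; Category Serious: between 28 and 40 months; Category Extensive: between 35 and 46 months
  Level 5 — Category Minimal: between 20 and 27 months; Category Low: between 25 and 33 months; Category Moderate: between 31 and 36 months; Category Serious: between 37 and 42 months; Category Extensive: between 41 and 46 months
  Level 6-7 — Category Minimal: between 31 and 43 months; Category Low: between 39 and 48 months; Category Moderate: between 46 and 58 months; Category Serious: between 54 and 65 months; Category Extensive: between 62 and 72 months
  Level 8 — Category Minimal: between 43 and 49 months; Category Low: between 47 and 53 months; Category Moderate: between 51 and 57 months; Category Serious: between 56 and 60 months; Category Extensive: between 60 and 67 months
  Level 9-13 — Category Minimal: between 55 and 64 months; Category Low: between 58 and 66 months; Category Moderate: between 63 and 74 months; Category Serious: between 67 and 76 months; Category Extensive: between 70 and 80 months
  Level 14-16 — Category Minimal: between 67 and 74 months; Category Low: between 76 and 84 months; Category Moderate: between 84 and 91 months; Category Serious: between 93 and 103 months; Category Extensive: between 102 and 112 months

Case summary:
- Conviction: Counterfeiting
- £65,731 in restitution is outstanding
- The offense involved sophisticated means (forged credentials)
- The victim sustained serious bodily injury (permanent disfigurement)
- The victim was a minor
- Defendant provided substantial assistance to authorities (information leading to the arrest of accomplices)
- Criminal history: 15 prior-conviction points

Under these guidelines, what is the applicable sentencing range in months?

Base offense level for counterfeiting: 6.
S1 applies: 6 − 3 = 3.
S2 applies: 3 + 3 = 6.
S3 applies: 6 + 5 = 11.
S4 applies (level before this adjustment is 11 ≥ 6, so +2): 11 + 2 = 13.
S5 applies (level before this adjustment is 13 ≥ 4, so +4): 13 + 4 = 17.
Level 17 exceeds the maximum of 16; capped at 16.
Final offense level: 16.
Criminal history: 15 prior points → Category Extensive (15+).
Level 16 falls in the 14-16 band.
Grid: Level 14-16 × Category Extensive = 102-112 months.

102-112 months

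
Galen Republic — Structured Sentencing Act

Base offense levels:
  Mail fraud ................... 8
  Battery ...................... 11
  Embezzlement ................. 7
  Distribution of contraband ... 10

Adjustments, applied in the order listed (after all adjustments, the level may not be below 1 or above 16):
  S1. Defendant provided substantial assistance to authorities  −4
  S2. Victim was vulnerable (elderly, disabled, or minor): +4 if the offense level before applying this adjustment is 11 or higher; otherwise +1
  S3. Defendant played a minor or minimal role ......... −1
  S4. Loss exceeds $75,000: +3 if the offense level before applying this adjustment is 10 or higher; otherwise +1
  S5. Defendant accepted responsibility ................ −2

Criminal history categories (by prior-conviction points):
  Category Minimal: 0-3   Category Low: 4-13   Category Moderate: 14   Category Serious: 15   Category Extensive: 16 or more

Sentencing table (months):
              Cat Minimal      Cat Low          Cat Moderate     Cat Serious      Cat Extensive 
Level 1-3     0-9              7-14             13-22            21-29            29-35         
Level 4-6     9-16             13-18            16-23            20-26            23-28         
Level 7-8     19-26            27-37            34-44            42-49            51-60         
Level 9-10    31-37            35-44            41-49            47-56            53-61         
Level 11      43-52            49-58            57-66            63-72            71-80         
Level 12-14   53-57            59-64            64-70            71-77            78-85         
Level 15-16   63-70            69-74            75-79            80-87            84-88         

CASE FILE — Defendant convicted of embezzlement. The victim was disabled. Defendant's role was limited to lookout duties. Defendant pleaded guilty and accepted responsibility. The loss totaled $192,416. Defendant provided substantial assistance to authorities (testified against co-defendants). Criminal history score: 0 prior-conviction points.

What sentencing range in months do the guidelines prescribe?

Base offense level for embezzlement: 7.
S1 applies: 7 − 4 = 3.
S2 applies (level before this adjustment is 3 < 11, so +1): 3 + 1 = 4.
S3 applies: 4 − 1 = 3.
S4 applies (level before this adjustment is 3 < 10, so +1): 3 + 1 = 4.
S5 applies: 4 − 2 = 2.
Final offense level: 2.
Criminal history: 0 prior points → Category Minimal (0-3).
Level 2 falls in the 1-3 band.
Grid: Level 1-3 × Category Minimal = 0-9 months.

0-9 months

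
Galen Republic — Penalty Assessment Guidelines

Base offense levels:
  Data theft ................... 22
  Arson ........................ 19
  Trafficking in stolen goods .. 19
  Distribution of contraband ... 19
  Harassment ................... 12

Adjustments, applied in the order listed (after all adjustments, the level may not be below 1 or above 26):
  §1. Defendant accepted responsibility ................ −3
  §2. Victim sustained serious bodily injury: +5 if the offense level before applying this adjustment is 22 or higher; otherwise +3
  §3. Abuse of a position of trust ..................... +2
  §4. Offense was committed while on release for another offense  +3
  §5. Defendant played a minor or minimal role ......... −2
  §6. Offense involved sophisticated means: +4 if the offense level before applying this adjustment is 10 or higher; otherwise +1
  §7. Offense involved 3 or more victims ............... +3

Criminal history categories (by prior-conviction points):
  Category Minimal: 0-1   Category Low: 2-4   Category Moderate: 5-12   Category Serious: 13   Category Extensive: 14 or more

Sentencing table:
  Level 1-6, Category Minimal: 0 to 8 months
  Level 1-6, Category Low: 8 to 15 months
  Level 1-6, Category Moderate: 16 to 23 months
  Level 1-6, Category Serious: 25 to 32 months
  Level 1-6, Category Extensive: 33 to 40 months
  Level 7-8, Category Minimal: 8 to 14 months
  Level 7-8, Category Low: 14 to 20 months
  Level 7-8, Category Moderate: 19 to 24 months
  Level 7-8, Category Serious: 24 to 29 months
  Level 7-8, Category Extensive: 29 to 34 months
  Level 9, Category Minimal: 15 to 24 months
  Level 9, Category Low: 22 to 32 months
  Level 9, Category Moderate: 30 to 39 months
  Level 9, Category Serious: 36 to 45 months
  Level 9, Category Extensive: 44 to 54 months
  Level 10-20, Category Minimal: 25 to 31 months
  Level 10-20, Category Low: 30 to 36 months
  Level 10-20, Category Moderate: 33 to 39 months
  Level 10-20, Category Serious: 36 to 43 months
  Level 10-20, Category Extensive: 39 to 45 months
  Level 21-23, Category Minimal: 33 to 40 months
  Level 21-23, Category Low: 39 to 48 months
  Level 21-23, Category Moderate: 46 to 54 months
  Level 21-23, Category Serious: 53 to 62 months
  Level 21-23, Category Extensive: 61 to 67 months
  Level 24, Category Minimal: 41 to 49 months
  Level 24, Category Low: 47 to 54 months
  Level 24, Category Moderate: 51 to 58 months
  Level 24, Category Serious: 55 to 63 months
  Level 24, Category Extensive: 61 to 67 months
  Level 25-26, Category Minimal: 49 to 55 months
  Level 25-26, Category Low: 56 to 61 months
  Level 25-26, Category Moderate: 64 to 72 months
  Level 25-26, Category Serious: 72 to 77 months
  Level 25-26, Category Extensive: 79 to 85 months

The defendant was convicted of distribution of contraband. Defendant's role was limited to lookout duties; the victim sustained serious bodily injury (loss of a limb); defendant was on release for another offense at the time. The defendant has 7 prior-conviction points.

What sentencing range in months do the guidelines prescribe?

Base offense level for distribution of contraband: 19.
§2 applies (level before this adjustment is 19 < 22, so +3): 19 + 3 = 22.
§4 applies: 22 + 3 = 25.
§5 applies: 25 − 2 = 23.
§7 does not apply.
Final offense level: 23.
Criminal history: 7 prior points → Category Moderate (5-12).
Level 23 falls in the 21-23 band.
Grid: Level 21-23 × Category Moderate = 46-54 months.

46-54 months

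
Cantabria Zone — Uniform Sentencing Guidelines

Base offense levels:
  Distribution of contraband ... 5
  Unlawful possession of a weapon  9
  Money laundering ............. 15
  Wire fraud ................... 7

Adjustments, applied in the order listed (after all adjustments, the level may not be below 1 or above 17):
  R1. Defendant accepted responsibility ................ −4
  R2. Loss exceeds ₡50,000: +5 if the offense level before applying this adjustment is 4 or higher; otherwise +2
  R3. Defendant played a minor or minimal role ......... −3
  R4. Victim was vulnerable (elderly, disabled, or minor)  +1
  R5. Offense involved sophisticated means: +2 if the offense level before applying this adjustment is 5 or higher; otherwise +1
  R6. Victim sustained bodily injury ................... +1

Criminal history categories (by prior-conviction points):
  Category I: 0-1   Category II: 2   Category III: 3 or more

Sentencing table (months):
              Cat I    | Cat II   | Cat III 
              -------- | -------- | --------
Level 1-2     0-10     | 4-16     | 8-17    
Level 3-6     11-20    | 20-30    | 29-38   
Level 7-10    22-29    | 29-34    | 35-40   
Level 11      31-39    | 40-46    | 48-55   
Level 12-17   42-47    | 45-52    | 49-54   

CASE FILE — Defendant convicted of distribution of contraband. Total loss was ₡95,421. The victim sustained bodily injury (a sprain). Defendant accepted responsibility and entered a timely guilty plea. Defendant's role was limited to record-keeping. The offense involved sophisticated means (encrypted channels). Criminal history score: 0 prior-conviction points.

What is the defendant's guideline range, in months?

Base offense level for distribution of contraband: 5.
R1 applies: 5 − 4 = 1.
R2 applies (level before this adjustment is 1 < 4, so +2): 1 + 2 = 3.
R3 applies: 3 − 3 = 0.
R4 does not apply.
R5 applies (level before this adjustment is 0 < 5, so +1): 0 + 1 = 1.
R6 applies: 1 + 1 = 2.
Final offense level: 2.
Criminal history: 0 prior points → Category I (0-1).
Level 2 falls in the 1-2 band.
Grid: Level 1-2 × Category I = 0-10 months.

0-10 months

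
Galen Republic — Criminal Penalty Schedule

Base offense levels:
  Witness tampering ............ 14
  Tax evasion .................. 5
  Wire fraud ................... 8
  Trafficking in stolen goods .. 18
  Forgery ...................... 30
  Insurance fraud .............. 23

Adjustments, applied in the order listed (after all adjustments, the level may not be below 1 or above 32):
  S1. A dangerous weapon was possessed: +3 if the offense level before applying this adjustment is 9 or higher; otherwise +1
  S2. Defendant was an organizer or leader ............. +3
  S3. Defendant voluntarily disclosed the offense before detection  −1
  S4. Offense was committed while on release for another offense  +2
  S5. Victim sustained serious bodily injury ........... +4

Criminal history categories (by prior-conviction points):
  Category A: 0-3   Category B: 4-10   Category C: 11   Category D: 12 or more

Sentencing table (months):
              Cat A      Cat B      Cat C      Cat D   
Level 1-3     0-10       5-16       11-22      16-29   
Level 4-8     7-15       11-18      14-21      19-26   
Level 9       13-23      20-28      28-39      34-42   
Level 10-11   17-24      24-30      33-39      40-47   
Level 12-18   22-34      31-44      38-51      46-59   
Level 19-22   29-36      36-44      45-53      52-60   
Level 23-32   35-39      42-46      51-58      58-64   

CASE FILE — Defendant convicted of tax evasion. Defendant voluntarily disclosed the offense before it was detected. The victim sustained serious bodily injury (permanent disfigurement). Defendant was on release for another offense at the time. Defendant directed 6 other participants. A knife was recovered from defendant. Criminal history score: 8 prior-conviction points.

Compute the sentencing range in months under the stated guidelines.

Base offense level for tax evasion: 5.
S1 applies (level before this adjustment is 5 < 9, so +1): 5 + 1 = 6.
S2 applies: 6 + 3 = 9.
S3 applies: 9 − 1 = 8.
S4 applies: 8 + 2 = 10.
S5 applies: 10 + 4 = 14.
Final offense level: 14.
Criminal history: 8 prior points → Category B (4-10).
Level 14 falls in the 12-18 band.
Grid: Level 12-18 × Category B = 31-44 months.

31-44 months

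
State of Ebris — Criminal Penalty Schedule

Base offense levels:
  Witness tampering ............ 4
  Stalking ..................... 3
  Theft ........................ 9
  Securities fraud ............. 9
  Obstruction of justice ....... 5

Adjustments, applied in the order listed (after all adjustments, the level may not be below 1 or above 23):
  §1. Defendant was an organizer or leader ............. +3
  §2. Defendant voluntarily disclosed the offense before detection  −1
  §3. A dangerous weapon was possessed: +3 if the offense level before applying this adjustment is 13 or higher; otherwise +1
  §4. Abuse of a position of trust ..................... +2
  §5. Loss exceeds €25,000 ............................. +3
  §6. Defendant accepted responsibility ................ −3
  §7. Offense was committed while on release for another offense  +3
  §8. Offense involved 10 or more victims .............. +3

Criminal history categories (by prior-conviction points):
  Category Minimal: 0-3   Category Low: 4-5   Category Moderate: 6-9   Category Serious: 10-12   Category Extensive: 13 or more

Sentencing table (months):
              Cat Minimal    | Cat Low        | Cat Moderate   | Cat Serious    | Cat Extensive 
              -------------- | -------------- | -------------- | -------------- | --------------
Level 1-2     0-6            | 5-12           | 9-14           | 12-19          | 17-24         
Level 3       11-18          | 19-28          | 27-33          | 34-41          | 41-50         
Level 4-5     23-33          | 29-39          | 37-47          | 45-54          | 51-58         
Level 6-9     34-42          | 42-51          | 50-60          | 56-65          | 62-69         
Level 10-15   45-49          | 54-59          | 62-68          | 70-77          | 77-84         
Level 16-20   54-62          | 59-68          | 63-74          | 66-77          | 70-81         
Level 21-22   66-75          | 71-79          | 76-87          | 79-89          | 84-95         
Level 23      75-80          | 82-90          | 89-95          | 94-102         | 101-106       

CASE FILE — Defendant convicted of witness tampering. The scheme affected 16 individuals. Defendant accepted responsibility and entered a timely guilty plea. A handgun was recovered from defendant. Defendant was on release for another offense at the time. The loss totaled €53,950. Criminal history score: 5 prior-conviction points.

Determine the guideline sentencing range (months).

54-59 months

Base offense level for witness tampering: 4.
§3 applies (level before this adjustment is 4 < 13, so +1): 4 + 1 = 5.
§4 does not apply.
§5 applies: 5 + 3 = 8.
§6 applies: 8 − 3 = 5.
§7 applies: 5 + 3 = 8.
§8 applies: 8 + 3 = 11.
Final offense level: 11.
Criminal history: 5 prior points → Category Low (4-5).
Level 11 falls in the 10-15 band.
Grid: Level 10-15 × Category Low = 54-59 months.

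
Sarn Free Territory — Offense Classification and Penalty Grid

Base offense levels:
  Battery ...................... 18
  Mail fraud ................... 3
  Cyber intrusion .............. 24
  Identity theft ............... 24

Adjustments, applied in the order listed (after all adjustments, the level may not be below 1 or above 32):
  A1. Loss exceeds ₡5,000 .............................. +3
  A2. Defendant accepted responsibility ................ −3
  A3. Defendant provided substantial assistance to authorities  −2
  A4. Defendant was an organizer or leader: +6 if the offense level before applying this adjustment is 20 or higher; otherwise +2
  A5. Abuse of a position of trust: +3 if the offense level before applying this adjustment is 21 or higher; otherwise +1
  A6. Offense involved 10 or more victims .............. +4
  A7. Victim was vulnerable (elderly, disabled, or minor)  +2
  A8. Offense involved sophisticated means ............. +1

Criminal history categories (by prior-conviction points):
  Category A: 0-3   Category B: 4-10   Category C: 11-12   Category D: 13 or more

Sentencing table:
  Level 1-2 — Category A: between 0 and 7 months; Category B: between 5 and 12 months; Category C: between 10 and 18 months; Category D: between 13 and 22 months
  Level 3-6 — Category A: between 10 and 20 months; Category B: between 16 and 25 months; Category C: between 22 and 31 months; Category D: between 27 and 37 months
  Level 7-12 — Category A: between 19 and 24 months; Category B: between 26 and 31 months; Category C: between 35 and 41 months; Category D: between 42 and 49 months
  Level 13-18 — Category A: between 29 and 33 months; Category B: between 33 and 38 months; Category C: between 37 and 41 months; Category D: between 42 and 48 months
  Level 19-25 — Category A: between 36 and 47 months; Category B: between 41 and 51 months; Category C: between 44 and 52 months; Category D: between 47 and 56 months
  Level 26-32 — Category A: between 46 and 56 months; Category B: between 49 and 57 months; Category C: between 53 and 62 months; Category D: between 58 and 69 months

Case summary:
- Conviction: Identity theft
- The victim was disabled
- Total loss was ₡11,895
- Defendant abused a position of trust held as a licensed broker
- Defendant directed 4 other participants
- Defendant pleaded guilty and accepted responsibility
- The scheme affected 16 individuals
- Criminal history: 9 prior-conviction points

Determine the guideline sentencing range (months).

49-57 months

Base offense level for identity theft: 24.
A1 applies: 24 + 3 = 27.
A2 applies: 27 − 3 = 24.
A3 does not apply.
A4 applies (level before this adjustment is 24 ≥ 20, so +6): 24 + 6 = 30.
A5 applies (level before this adjustment is 30 ≥ 21, so +3): 30 + 3 = 33.
A6 applies: 33 + 4 = 37.
A7 applies: 37 + 2 = 39.
Level 39 exceeds the maximum of 32; capped at 32.
Final offense level: 32.
Criminal history: 9 prior points → Category B (4-10).
Level 32 falls in the 26-32 band.
Grid: Level 26-32 × Category B = 49-57 months.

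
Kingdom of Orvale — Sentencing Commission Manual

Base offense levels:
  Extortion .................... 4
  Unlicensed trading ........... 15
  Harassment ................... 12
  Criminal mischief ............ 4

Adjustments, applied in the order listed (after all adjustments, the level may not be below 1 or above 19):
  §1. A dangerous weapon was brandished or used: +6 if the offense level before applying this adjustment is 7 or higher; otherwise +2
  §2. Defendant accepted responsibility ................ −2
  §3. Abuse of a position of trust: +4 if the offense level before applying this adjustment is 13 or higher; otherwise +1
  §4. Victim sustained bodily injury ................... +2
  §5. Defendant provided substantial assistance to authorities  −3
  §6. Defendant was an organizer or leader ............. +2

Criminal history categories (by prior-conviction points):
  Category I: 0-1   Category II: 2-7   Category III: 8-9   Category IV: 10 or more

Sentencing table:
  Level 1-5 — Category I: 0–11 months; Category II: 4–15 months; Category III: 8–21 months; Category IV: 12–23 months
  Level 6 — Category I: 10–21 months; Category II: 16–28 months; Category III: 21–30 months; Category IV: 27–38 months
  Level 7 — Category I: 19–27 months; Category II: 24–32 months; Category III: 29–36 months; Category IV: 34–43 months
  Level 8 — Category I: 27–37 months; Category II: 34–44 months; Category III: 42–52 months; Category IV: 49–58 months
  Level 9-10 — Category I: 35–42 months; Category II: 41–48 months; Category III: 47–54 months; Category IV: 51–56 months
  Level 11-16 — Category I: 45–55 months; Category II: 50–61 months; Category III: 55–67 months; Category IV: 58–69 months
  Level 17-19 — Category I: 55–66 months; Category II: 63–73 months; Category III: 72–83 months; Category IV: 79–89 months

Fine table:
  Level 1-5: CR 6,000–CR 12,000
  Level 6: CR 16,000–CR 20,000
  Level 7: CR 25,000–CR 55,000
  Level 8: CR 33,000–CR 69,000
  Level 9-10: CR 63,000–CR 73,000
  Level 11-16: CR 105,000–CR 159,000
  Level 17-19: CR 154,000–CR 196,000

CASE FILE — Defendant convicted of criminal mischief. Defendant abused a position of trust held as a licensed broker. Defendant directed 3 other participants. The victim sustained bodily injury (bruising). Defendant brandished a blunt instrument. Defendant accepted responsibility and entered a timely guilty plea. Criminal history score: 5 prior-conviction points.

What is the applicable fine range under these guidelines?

CR 63,000–CR 73,000

Base offense level for criminal mischief: 4.
§1 applies (level before this adjustment is 4 < 7, so +2): 4 + 2 = 6.
§2 applies: 6 − 2 = 4.
§3 applies (level before this adjustment is 4 < 13, so +1): 4 + 1 = 5.
§4 applies: 5 + 2 = 7.
§5 does not apply.
§6 applies: 7 + 2 = 9.
Final offense level: 9.
Level 9 falls in the 9-10 band.
Fine table: Level 9-10 → CR 63,000–CR 73,000.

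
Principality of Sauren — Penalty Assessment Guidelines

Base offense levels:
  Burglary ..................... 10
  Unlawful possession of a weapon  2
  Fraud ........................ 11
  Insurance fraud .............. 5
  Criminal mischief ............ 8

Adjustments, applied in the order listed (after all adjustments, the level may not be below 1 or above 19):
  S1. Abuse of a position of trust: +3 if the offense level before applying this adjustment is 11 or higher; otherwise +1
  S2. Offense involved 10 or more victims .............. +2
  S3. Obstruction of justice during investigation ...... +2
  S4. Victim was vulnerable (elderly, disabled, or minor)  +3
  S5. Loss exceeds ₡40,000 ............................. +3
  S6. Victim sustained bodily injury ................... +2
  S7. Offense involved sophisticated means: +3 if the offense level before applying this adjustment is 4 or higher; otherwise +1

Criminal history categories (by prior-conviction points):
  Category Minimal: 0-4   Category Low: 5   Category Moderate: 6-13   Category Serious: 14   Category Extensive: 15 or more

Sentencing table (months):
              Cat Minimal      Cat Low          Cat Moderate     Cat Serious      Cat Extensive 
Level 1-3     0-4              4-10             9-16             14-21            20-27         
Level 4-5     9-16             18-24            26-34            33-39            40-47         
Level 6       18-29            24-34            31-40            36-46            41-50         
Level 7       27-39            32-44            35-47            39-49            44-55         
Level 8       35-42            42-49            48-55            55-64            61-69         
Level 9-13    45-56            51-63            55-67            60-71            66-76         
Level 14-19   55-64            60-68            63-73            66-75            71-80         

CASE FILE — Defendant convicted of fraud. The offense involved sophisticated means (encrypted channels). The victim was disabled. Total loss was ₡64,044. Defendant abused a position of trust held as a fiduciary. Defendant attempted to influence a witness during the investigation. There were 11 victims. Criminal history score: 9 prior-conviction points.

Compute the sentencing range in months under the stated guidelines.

Base offense level for fraud: 11.
S1 applies (level before this adjustment is 11 ≥ 11, so +3): 11 + 3 = 14.
S2 applies: 14 + 2 = 16.
S3 applies: 16 + 2 = 18.
S4 applies: 18 + 3 = 21.
S5 applies: 21 + 3 = 24.
S7 applies (level before this adjustment is 24 ≥ 4, so +3): 24 + 3 = 27.
Level 27 exceeds the maximum of 19; capped at 19.
Final offense level: 19.
Criminal history: 9 prior points → Category Moderate (6-13).
Level 19 falls in the 14-19 band.
Grid: Level 14-19 × Category Moderate = 63-73 months.

63-73 months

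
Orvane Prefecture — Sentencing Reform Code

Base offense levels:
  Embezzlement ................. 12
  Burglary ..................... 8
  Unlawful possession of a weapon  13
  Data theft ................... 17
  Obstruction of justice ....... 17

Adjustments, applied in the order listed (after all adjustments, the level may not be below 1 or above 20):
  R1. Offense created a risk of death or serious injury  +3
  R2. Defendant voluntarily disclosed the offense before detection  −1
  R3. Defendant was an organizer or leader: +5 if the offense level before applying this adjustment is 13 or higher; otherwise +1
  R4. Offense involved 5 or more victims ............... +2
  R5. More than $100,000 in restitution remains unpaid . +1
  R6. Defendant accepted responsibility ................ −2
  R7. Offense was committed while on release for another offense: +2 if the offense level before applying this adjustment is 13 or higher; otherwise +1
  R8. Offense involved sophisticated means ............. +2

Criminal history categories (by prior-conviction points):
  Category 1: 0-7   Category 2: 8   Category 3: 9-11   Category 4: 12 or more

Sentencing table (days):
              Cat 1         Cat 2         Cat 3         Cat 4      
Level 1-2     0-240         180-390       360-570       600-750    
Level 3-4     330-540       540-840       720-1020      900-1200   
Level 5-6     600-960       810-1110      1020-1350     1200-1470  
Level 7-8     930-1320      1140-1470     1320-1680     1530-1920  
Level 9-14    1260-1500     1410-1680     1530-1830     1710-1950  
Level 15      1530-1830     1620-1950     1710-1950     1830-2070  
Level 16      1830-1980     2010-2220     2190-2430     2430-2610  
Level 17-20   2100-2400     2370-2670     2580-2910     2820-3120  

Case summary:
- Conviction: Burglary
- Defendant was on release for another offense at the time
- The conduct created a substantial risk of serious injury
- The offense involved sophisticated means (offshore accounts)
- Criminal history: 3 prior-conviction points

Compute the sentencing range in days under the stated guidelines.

1260-1500 days

Base offense level for burglary: 8.
R1 applies: 8 + 3 = 11.
R2 does not apply.
R7 applies (level before this adjustment is 11 < 13, so +1): 11 + 1 = 12.
R8 applies: 12 + 2 = 14.
Final offense level: 14.
Criminal history: 3 prior points → Category 1 (0-7).
Level 14 falls in the 9-14 band.
Grid: Level 9-14 × Category 1 = 1260-1500 days.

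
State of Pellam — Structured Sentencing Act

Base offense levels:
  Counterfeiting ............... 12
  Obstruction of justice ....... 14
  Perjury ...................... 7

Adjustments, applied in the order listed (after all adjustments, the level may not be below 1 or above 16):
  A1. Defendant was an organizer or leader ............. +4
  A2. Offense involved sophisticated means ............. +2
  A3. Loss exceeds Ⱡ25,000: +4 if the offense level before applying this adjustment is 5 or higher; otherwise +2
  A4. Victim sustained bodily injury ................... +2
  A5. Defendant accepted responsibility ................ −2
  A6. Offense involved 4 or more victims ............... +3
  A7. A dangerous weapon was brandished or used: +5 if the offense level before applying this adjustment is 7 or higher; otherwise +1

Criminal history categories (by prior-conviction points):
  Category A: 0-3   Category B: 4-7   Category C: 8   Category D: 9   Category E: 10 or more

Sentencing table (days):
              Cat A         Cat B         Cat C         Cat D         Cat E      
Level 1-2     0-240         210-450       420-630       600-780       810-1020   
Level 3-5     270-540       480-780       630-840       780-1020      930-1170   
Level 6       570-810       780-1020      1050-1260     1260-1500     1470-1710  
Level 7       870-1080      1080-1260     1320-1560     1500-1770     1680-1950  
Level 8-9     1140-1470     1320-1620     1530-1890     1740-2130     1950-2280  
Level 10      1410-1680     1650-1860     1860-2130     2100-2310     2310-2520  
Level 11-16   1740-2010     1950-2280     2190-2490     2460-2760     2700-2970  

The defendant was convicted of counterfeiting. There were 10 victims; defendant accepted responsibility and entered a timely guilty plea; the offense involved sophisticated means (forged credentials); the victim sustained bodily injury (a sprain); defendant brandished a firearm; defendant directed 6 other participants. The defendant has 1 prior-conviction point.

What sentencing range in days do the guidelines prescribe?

1740-2010 days

Base offense level for counterfeiting: 12.
A1 applies: 12 + 4 = 16.
A2 applies: 16 + 2 = 18.
A4 applies: 18 + 2 = 20.
A5 applies: 20 − 2 = 18.
A6 applies: 18 + 3 = 21.
A7 applies (level before this adjustment is 21 ≥ 7, so +5): 21 + 5 = 26.
Level 26 exceeds the maximum of 16; capped at 16.
Final offense level: 16.
Criminal history: 1 prior point → Category A (0-3).
Level 16 falls in the 11-16 band.
Grid: Level 11-16 × Category A = 1740-2010 days.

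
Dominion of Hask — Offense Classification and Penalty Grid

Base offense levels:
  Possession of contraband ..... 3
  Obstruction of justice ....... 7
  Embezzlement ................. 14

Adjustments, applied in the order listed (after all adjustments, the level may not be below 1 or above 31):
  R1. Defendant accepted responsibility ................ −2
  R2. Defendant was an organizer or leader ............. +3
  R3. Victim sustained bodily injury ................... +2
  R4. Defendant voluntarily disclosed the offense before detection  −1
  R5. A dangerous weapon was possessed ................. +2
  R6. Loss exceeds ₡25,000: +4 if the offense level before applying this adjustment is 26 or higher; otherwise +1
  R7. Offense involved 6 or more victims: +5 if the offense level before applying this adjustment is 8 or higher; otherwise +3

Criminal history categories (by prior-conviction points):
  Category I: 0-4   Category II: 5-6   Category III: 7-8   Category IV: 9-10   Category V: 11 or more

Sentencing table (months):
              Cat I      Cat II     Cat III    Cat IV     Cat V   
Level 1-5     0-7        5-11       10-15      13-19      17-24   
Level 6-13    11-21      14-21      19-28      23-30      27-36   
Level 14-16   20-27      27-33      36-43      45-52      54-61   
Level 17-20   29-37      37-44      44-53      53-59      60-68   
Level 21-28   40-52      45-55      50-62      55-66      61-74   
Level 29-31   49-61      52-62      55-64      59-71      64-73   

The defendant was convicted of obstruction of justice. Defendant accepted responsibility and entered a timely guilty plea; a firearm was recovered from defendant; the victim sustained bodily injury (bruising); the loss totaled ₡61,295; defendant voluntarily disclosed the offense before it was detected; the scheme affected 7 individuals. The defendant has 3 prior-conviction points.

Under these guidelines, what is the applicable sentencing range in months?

20-27 months

Base offense level for obstruction of justice: 7.
R1 applies: 7 − 2 = 5.
R3 applies: 5 + 2 = 7.
R4 applies: 7 − 1 = 6.
R5 applies: 6 + 2 = 8.
R6 applies (level before this adjustment is 8 < 26, so +1): 8 + 1 = 9.
R7 applies (level before this adjustment is 9 ≥ 8, so +5): 9 + 5 = 14.
Final offense level: 14.
Criminal history: 3 prior points → Category I (0-4).
Level 14 falls in the 14-16 band.
Grid: Level 14-16 × Category I = 20-27 months.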